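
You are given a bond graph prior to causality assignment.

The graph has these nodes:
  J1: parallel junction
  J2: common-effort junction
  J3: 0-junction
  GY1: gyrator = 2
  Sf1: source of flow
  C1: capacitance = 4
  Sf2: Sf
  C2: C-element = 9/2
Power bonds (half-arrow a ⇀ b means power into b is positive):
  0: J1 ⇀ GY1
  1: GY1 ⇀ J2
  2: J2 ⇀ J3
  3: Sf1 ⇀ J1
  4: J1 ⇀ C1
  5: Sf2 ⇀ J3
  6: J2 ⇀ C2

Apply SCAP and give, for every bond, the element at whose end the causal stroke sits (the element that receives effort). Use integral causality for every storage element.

b3 stroke at Sf1  (Sf1 (Sf) sets flow on bond)
b5 stroke at Sf2  (Sf2 (Sf) sets flow on bond)
b2 stroke at J3  (only one effort-in slot at J3)
b4 stroke at J1  (prefer integral on C1)
b0 stroke at GY1  (J1 effort already set via bond 4)
b1 stroke at GY1  (GY1: gyrator matches bond 0)
b6 stroke at J2  (J2 needs exactly one e-in)

β0 |GY1
β1 |GY1
β2 |J3
β3 |Sf1
β4 |J1
β5 |Sf2
β6 |J2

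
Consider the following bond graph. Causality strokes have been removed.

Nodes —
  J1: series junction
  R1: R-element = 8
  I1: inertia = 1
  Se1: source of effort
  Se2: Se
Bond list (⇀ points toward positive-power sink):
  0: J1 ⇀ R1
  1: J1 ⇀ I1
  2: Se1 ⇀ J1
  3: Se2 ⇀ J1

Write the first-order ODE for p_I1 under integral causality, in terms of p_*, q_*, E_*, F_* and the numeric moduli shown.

bond 2 |J1  (Se1: effort source, stroke at far end)
bond 3 |J1  (source Se2 imposes e)
bond 1 |I1  (I1 integral (f out))
bond 0 |J1  (J1 flow already set via bond 1)

dp_I1/dt = E_Se1 + E_Se2 - 8*p_I1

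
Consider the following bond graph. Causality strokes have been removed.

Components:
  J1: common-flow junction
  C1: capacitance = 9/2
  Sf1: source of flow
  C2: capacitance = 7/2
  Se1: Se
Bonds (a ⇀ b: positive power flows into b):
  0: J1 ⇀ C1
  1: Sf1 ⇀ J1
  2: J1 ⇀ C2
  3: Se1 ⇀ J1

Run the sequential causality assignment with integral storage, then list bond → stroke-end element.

b1 |Sf1  (source Sf1 imposes f)
b3 |J1  (Se1 fixes effort; stroke away)
b0 |J1  (common-f at J1 fixed by 1)
b2 |J1  (common-f at J1 fixed by 1)

β0 →J1
β1 →Sf1
β2 →J1
β3 →J1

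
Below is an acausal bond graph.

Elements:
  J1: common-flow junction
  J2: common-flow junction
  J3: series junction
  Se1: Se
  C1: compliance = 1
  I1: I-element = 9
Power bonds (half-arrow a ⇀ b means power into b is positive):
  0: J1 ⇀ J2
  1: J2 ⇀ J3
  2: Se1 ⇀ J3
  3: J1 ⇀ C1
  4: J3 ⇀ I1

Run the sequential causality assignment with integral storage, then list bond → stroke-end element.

β2 →J3  (Se1 (Se) sets effort on bond)
β3 →J1  (C1: C, integral causality)
β0 →J2  (only one flow-in slot at J1)
β1 →J3  (only one flow-in slot at J2)
β4 →I1  (J3 needs exactly one f-in)

bond 0 |J2
bond 1 |J3
bond 2 |J3
bond 3 |J1
bond 4 |I1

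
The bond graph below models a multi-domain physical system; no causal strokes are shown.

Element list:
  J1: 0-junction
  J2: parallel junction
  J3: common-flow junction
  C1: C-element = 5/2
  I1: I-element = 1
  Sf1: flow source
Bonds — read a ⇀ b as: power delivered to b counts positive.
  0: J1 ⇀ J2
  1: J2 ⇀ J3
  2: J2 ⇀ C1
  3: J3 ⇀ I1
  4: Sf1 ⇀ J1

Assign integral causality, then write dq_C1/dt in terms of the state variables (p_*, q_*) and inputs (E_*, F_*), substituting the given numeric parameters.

dq_C1/dt = F_Sf1 - p_I1

b4 stroke at Sf1  (Sf1 fixes flow; stroke at Sf1)
b0 stroke at J1  (closing 0-jn rule on J1)
b2 stroke at J2  (C1 integral (e out))
b1 stroke at J3  (J2 effort already set via bond 2)
b3 stroke at I1  (closing 1-jn rule on J3)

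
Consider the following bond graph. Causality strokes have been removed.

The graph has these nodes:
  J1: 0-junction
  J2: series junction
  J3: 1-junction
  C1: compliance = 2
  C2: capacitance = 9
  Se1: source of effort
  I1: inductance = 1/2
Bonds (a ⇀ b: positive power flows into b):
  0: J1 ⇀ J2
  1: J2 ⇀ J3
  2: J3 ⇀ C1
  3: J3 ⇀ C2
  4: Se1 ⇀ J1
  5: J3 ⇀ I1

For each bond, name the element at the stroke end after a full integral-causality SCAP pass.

β4 →J1  (Se1 fixes effort; stroke away)
β0 →J2  (J1: bond 4 brought effort, rest push out)
β1 →J3  (J2 needs exactly one f-in)
β2 →J3  (C1: C, integral causality)
β3 →J3  (C2 outputs effort q/C2)
β5 →I1  (closing 1-jn rule on J3)

bond 0 |J2
bond 1 |J3
bond 2 |J3
bond 3 |J3
bond 4 |J1
bond 5 |I1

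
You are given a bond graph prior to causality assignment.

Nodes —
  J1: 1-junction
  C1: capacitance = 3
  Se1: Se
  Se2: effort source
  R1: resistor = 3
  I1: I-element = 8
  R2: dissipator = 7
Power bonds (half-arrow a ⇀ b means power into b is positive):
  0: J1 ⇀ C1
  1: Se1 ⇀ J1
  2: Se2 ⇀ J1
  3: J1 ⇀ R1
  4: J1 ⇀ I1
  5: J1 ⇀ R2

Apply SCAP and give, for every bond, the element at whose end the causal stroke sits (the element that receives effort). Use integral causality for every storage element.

bond 1 |J1  (Se1 fixes effort; stroke away)
bond 2 |J1  (Se2 (Se) sets effort on bond)
bond 0 |J1  (C1: C, integral causality)
bond 4 |I1  (I1 integral (f out))
bond 3 |J1  (J1: bond 4 brought flow, rest push out)
bond 5 |J1  (J1 flow already set via bond 4)

b0 stroke→J1
b1 stroke→J1
b2 stroke→J1
b3 stroke→J1
b4 stroke→I1
b5 stroke→J1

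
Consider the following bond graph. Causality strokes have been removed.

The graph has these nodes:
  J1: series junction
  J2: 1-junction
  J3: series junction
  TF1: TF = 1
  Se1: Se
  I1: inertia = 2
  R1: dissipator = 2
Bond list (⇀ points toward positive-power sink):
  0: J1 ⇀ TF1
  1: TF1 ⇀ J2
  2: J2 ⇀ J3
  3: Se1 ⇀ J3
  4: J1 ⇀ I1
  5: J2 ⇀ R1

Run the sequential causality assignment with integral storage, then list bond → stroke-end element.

β0 |J1
β1 |TF1
β2 |J2
β3 |J3
β4 |I1
β5 |J2

b3 stroke at J3  (source Se1 imposes e)
b2 stroke at J2  (J3: last free bond brings flow in)
b4 stroke at I1  (prefer integral on I1)
b0 stroke at J1  (J1: bond 4 brought flow, rest push out)
b1 stroke at TF1  (through TF1, causality passes straight; one stroke at TF1)
b5 stroke at J2  (common-f at J2 fixed by 1)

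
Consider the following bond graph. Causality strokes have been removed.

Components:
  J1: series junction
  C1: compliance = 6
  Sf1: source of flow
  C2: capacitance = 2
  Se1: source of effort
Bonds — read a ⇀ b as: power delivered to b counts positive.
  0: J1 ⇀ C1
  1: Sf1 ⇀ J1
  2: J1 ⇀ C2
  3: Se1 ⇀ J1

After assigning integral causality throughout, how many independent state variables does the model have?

2  (C1, C2 all integral)

bond 1 →Sf1  (source Sf1 imposes f)
bond 3 →J1  (source Se1 imposes e)
bond 0 →J1  (1-jn J1 has f-setter on 1)
bond 2 →J1  (J1: bond 1 brought flow, rest push out)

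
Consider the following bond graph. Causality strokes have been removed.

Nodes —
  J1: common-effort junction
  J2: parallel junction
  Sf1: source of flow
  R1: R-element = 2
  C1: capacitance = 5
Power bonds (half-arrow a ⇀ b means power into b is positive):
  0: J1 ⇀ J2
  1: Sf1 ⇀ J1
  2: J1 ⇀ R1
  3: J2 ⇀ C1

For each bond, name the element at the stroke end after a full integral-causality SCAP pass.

bond 1 stroke at Sf1  (Sf1: flow source, stroke at near end)
bond 3 stroke at J2  (C1 outputs effort q/C1)
bond 0 stroke at J1  (J2: bond 3 brought effort, rest push out)
bond 2 stroke at R1  (0-jn J1 has e-setter on 0)

#0 stroke→J1
#1 stroke→Sf1
#2 stroke→R1
#3 stroke→J2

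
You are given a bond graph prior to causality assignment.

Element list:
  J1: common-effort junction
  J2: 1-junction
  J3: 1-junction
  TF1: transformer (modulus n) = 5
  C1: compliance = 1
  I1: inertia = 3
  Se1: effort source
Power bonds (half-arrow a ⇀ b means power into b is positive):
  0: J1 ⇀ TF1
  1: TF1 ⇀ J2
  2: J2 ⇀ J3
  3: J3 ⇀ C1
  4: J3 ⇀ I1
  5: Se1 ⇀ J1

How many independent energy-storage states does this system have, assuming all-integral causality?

2  (C1, I1 all integral)

#5 stroke at J1  (Se1 fixes effort; stroke away)
#0 stroke at TF1  (common-e at J1 fixed by 5)
#1 stroke at J2  (through TF1, causality passes straight; one stroke at TF1)
#2 stroke at J3  (J2 needs exactly one f-in)
#3 stroke at J3  (C1 outputs effort q/C1)
#4 stroke at I1  (J3: last free bond brings flow in)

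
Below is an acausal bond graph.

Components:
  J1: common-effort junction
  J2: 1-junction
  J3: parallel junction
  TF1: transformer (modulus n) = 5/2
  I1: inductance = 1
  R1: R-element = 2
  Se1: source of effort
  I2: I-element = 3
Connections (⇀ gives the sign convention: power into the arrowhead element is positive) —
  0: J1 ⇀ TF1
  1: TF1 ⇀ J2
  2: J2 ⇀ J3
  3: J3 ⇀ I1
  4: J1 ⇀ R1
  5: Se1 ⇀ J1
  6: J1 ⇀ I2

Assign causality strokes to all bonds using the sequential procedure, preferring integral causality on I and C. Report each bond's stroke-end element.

β0 stroke at TF1
β1 stroke at J2
β2 stroke at J3
β3 stroke at I1
β4 stroke at R1
β5 stroke at J1
β6 stroke at I2

bond 5 stroke→J1  (Se1: effort source, stroke at far end)
bond 0 stroke→TF1  (J1 effort already set via bond 5)
bond 4 stroke→R1  (J1: bond 5 brought effort, rest push out)
bond 6 stroke→I2  (J1: bond 5 brought effort, rest push out)
bond 1 stroke→J2  (TF1 one-in-one-out from 0)
bond 2 stroke→J3  (only one flow-in slot at J2)
bond 3 stroke→I1  (0-jn J3 has e-setter on 2)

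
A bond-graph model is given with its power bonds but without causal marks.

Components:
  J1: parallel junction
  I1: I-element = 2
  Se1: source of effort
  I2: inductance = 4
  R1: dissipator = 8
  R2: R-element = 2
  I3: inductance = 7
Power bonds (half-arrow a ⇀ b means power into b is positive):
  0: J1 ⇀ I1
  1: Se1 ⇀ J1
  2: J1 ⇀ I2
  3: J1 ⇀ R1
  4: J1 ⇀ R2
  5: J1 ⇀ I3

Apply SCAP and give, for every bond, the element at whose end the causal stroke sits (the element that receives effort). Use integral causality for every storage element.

b1 stroke at J1  (source Se1 imposes e)
b0 stroke at I1  (J1: bond 1 brought effort, rest push out)
b2 stroke at I2  (common-e at J1 fixed by 1)
b3 stroke at R1  (0-jn J1 has e-setter on 1)
b4 stroke at R2  (J1 effort already set via bond 1)
b5 stroke at I3  (J1 effort already set via bond 1)

β0 |I1
β1 |J1
β2 |I2
β3 |R1
β4 |R2
β5 |I3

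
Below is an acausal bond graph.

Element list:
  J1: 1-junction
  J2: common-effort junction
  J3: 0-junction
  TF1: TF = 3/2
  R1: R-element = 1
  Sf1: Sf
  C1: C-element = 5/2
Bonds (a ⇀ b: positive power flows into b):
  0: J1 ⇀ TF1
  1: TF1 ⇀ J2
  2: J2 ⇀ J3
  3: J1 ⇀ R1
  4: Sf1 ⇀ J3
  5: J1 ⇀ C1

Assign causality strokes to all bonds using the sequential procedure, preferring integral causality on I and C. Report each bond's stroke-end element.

b0 |TF1
b1 |J2
b2 |J3
b3 |J1
b4 |Sf1
b5 |J1

bond 4 stroke→Sf1  (Sf1: flow source, stroke at near end)
bond 2 stroke→J3  (J3 needs exactly one e-in)
bond 1 stroke→J2  (J2 needs exactly one e-in)
bond 0 stroke→TF1  (through TF1, causality passes straight; one stroke at TF1)
bond 3 stroke→J1  (J1: bond 0 brought flow, rest push out)
bond 5 stroke→J1  (1-jn J1 has f-setter on 0)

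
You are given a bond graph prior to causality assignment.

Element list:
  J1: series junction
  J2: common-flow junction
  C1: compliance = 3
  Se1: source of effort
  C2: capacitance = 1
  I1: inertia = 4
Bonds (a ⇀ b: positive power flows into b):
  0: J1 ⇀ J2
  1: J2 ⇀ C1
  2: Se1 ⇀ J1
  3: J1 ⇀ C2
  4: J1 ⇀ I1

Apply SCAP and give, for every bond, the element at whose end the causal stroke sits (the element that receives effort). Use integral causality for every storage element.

#2 |J1  (source Se1 imposes e)
#1 |J2  (prefer integral on C1)
#0 |J1  (J2: last free bond brings flow in)
#3 |J1  (C2 outputs effort q/C2)
#4 |I1  (J1: last free bond brings flow in)

β0 stroke at J1
β1 stroke at J2
β2 stroke at J1
β3 stroke at J1
β4 stroke at I1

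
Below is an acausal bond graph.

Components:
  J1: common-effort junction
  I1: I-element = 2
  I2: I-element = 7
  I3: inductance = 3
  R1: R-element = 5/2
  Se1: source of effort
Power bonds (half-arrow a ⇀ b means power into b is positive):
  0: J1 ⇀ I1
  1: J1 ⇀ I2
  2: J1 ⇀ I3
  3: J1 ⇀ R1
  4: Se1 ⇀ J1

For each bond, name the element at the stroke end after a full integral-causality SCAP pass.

b4 stroke→J1  (Se1 fixes effort; stroke away)
b0 stroke→I1  (J1: bond 4 brought effort, rest push out)
b1 stroke→I2  (J1 effort already set via bond 4)
b2 stroke→I3  (J1 effort already set via bond 4)
b3 stroke→R1  (common-e at J1 fixed by 4)

β0 |I1
β1 |I2
β2 |I3
β3 |R1
β4 |J1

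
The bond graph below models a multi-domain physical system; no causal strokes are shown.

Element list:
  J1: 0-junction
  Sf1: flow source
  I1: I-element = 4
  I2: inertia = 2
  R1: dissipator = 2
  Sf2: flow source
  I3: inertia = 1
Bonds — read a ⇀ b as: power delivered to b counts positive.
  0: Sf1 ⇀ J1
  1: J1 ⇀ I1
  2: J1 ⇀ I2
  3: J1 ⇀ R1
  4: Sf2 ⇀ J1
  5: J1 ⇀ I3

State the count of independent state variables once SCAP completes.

3  (I1, I2, I3 all integral)

#0 →Sf1  (Sf1: flow source, stroke at near end)
#4 →Sf2  (Sf2: flow source, stroke at near end)
#1 →I1  (prefer integral on I1)
#2 →I2  (I2 outputs flow p/I2)
#5 →I3  (I3 integral (f out))
#3 →J1  (J1: last free bond brings effort in)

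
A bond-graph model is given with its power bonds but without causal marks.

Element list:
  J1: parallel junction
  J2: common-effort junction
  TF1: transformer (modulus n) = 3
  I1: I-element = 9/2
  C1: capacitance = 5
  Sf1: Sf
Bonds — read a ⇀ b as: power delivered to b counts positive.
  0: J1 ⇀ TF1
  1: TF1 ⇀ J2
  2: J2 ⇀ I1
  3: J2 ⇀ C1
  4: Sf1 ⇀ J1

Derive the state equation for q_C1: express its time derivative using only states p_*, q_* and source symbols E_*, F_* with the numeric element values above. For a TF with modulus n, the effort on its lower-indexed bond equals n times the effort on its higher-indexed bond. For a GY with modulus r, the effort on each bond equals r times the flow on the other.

#4 stroke at Sf1  (Sf1: flow source, stroke at near end)
#0 stroke at J1  (J1: last free bond brings effort in)
#1 stroke at TF1  (through TF1, causality passes straight; one stroke at TF1)
#2 stroke at I1  (I1: I, integral causality)
#3 stroke at J2  (J2 needs exactly one e-in)

dq_C1/dt = 3*F_Sf1 - 2*p_I1/9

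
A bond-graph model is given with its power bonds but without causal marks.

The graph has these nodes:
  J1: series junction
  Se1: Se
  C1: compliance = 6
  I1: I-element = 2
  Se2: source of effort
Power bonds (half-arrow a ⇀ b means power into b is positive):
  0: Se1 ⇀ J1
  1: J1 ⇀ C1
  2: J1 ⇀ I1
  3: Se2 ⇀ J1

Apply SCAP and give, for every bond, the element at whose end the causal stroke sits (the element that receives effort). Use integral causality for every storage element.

bond 0 |J1
bond 1 |J1
bond 2 |I1
bond 3 |J1

bond 0 →J1  (Se1: effort source, stroke at far end)
bond 3 →J1  (Se2: effort source, stroke at far end)
bond 1 →J1  (C1 outputs effort q/C1)
bond 2 →I1  (J1 needs exactly one f-in)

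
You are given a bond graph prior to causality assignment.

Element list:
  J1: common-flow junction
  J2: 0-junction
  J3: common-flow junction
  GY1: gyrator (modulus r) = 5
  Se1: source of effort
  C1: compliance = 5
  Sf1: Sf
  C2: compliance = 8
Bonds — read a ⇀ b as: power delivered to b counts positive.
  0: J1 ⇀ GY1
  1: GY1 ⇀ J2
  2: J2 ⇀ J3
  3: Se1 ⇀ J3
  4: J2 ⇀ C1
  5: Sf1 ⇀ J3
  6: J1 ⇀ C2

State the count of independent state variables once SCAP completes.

2  (C1, C2 all integral)

β3 stroke at J3  (Se1 fixes effort; stroke away)
β5 stroke at Sf1  (source Sf1 imposes f)
β2 stroke at J3  (J3: bond 5 brought flow, rest push out)
β4 stroke at J2  (C1 integral (e out))
β1 stroke at GY1  (J2 effort already set via bond 4)
β0 stroke at GY1  (GY1 both-in/both-out from 1)
β6 stroke at J1  (J1: bond 0 brought flow, rest push out)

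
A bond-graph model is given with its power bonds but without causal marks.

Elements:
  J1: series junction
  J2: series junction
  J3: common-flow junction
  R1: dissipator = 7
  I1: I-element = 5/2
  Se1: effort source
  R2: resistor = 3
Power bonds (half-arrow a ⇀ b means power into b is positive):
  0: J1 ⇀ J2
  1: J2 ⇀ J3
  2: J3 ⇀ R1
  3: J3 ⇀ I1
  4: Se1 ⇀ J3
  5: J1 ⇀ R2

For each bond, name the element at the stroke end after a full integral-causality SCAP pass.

#4 →J3  (Se1: effort source, stroke at far end)
#3 →I1  (I1 integral (f out))
#1 →J3  (common-f at J3 fixed by 3)
#2 →J3  (common-f at J3 fixed by 3)
#0 →J2  (J2 flow already set via bond 1)
#5 →J1  (J1 flow already set via bond 0)

b0 →J2
b1 →J3
b2 →J3
b3 →I1
b4 →J3
b5 →J1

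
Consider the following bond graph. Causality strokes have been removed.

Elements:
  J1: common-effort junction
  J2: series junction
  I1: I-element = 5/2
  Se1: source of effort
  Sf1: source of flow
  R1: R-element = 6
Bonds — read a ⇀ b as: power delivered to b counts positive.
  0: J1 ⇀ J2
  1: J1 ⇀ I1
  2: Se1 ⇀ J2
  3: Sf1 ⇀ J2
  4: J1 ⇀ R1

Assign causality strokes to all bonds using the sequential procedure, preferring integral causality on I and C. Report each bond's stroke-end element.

bond 0 →J2
bond 1 →I1
bond 2 →J2
bond 3 →Sf1
bond 4 →J1

β2 |J2  (source Se1 imposes e)
β3 |Sf1  (Sf1: flow source, stroke at near end)
β0 |J2  (common-f at J2 fixed by 3)
β1 |I1  (I1 outputs flow p/I1)
β4 |J1  (J1: last free bond brings effort in)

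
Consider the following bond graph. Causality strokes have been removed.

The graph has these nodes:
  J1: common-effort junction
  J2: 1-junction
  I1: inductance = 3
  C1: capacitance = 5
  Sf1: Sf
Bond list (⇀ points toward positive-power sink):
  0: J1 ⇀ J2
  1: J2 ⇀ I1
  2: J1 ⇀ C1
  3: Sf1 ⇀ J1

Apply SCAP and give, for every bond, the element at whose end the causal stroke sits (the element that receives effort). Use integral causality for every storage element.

#0 →J2
#1 →I1
#2 →J1
#3 →Sf1

b3 →Sf1  (Sf1 fixes flow; stroke at Sf1)
b1 →I1  (I1 outputs flow p/I1)
b0 →J2  (J2 flow already set via bond 1)
b2 →J1  (J1: last free bond brings effort in)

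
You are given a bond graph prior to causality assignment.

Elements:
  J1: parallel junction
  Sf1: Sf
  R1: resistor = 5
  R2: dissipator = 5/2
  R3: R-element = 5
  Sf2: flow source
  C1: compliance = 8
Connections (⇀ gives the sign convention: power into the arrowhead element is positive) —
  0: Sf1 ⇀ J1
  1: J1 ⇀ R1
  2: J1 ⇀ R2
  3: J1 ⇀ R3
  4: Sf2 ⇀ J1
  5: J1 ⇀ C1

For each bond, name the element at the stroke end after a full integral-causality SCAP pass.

bond 0 →Sf1  (Sf1: flow source, stroke at near end)
bond 4 →Sf2  (Sf2: flow source, stroke at near end)
bond 5 →J1  (prefer integral on C1)
bond 1 →R1  (J1: bond 5 brought effort, rest push out)
bond 2 →R2  (0-jn J1 has e-setter on 5)
bond 3 →R3  (J1: bond 5 brought effort, rest push out)

β0 |Sf1
β1 |R1
β2 |R2
β3 |R3
β4 |Sf2
β5 |J1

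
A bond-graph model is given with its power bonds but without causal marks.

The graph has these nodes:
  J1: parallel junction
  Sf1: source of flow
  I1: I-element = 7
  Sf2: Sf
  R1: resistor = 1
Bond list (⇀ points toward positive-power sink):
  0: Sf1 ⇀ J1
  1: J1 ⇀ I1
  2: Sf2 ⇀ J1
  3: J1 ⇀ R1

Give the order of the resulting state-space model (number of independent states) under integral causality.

1  (I1 all integral)

b0 |Sf1  (Sf1: flow source, stroke at near end)
b2 |Sf2  (Sf2: flow source, stroke at near end)
b1 |I1  (prefer integral on I1)
b3 |J1  (only one effort-in slot at J1)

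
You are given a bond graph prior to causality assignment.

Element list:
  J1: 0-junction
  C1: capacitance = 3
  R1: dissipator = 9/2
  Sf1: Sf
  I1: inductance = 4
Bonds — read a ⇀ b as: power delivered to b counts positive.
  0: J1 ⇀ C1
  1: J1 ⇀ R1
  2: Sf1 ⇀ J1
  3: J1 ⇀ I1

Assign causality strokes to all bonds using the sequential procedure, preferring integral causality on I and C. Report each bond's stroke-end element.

#2 →Sf1  (source Sf1 imposes f)
#0 →J1  (prefer integral on C1)
#1 →R1  (common-e at J1 fixed by 0)
#3 →I1  (0-jn J1 has e-setter on 0)

#0 |J1
#1 |R1
#2 |Sf1
#3 |I1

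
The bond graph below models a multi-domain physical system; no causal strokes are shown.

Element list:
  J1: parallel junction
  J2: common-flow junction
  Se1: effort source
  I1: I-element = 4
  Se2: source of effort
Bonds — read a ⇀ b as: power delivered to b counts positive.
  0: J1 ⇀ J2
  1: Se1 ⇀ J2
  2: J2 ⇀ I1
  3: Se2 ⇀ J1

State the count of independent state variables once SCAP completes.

1  (I1 all integral)

b1 stroke at J2  (Se1 (Se) sets effort on bond)
b3 stroke at J1  (source Se2 imposes e)
b0 stroke at J2  (common-e at J1 fixed by 3)
b2 stroke at I1  (J2: last free bond brings flow in)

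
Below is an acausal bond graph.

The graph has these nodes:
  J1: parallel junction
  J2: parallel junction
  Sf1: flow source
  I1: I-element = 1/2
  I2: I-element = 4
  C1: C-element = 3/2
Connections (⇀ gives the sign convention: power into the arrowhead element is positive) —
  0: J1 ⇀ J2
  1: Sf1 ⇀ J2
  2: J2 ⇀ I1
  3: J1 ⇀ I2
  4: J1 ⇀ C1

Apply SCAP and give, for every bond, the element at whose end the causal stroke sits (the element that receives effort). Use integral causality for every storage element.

β0 stroke at J2
β1 stroke at Sf1
β2 stroke at I1
β3 stroke at I2
β4 stroke at J1

b1 stroke at Sf1  (source Sf1 imposes f)
b2 stroke at I1  (I1 outputs flow p/I1)
b0 stroke at J2  (only one effort-in slot at J2)
b3 stroke at I2  (I2: I, integral causality)
b4 stroke at J1  (J1 needs exactly one e-in)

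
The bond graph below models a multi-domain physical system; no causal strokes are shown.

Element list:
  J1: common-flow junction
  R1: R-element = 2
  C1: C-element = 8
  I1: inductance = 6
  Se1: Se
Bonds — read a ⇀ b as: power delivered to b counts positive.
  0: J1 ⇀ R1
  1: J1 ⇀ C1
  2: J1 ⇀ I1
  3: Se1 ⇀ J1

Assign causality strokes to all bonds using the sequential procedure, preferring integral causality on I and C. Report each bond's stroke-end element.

b3 →J1  (Se1 (Se) sets effort on bond)
b1 →J1  (prefer integral on C1)
b2 →I1  (I1: I, integral causality)
b0 →J1  (common-f at J1 fixed by 2)

β0 |J1
β1 |J1
β2 |I1
β3 |J1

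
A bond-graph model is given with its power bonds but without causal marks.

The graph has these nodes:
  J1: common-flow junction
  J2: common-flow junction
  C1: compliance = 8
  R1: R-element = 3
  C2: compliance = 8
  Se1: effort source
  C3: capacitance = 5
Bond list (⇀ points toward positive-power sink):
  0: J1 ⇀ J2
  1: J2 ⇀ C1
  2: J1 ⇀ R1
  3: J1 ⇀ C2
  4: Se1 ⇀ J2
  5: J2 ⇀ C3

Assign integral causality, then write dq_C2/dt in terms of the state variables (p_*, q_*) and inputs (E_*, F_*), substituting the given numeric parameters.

dq_C2/dt = E_Se1/3 - q_C1/24 - q_C2/24 - q_C3/15

bond 4 stroke at J2  (source Se1 imposes e)
bond 1 stroke at J2  (prefer integral on C1)
bond 3 stroke at J1  (C2: C, integral causality)
bond 5 stroke at J2  (C3 integral (e out))
bond 0 stroke at J1  (only one flow-in slot at J2)
bond 2 stroke at R1  (J1: last free bond brings flow in)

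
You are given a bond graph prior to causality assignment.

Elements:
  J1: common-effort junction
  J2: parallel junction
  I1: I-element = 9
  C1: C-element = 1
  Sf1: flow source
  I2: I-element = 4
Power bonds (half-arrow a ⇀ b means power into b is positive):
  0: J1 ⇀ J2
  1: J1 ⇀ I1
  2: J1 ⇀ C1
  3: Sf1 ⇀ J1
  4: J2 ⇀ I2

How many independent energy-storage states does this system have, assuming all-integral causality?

β3 →Sf1  (Sf1 (Sf) sets flow on bond)
β1 →I1  (I1: I, integral causality)
β2 →J1  (prefer integral on C1)
β0 →J2  (common-e at J1 fixed by 2)
β4 →I2  (common-e at J2 fixed by 0)

3  (C1, I1, I2 all integral)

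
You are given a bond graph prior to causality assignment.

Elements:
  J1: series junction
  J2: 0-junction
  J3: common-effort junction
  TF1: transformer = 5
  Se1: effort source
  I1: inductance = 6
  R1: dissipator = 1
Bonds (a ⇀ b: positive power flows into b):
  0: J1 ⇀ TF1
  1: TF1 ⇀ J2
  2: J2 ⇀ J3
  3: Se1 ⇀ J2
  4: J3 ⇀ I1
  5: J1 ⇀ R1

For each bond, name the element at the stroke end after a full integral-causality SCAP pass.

β3 stroke at J2  (Se1: effort source, stroke at far end)
β1 stroke at TF1  (common-e at J2 fixed by 3)
β2 stroke at J3  (J2: bond 3 brought effort, rest push out)
β4 stroke at I1  (J3: bond 2 brought effort, rest push out)
β0 stroke at J1  (TF1: transformer flips bond 1)
β5 stroke at R1  (J1: last free bond brings flow in)

b0 |J1
b1 |TF1
b2 |J3
b3 |J2
b4 |I1
b5 |R1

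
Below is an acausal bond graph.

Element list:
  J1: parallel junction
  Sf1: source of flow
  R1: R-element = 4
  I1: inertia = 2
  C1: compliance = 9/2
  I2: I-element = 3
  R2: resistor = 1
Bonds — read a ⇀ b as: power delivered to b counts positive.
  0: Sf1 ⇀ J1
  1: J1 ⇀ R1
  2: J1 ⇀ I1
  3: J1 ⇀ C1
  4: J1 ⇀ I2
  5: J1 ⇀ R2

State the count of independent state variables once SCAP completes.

3  (C1, I1, I2 all integral)

b0 stroke→Sf1  (Sf1 fixes flow; stroke at Sf1)
b2 stroke→I1  (I1 outputs flow p/I1)
b3 stroke→J1  (C1 integral (e out))
b1 stroke→R1  (common-e at J1 fixed by 3)
b4 stroke→I2  (common-e at J1 fixed by 3)
b5 stroke→R2  (J1: bond 3 brought effort, rest push out)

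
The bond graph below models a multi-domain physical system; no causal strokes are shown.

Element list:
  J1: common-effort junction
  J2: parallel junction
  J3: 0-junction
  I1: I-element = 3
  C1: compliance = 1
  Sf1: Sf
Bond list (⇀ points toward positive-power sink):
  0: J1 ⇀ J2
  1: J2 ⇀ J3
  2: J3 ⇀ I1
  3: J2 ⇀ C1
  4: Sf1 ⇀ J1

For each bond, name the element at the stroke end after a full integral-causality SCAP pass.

b0 stroke at J1
b1 stroke at J3
b2 stroke at I1
b3 stroke at J2
b4 stroke at Sf1

β4 →Sf1  (source Sf1 imposes f)
β0 →J1  (J1: last free bond brings effort in)
β2 →I1  (I1: I, integral causality)
β1 →J3  (only one effort-in slot at J3)
β3 →J2  (J2: last free bond brings effort in)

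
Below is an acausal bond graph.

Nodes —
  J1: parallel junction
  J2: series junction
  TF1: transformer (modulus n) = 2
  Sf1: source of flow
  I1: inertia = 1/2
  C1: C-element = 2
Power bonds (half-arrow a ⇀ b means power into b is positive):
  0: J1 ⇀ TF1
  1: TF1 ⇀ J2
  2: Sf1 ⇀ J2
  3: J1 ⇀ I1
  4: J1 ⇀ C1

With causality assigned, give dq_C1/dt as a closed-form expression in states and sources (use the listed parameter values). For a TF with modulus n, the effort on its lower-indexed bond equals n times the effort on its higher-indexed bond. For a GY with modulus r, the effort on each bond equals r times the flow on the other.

dq_C1/dt = -F_Sf1/2 - 2*p_I1

bond 2 →Sf1  (Sf1 fixes flow; stroke at Sf1)
bond 1 →J2  (J2: bond 2 brought flow, rest push out)
bond 0 →TF1  (through TF1, causality passes straight; one stroke at TF1)
bond 3 →I1  (I1 outputs flow p/I1)
bond 4 →J1  (J1: last free bond brings effort in)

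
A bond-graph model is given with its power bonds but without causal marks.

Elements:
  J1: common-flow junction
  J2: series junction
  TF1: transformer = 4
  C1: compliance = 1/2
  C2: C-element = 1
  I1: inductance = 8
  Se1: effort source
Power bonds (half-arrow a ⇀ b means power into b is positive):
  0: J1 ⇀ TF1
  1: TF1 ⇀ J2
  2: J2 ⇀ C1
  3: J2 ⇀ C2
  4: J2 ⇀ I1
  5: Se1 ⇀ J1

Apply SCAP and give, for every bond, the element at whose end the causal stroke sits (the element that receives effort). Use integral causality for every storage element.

b0 →TF1
b1 →J2
b2 →J2
b3 →J2
b4 →I1
b5 →J1

b5 |J1  (Se1 fixes effort; stroke away)
b0 |TF1  (only one flow-in slot at J1)
b1 |J2  (TF TF1: opposite of bond 0)
b2 |J2  (C1 integral (e out))
b3 |J2  (C2: C, integral causality)
b4 |I1  (only one flow-in slot at J2)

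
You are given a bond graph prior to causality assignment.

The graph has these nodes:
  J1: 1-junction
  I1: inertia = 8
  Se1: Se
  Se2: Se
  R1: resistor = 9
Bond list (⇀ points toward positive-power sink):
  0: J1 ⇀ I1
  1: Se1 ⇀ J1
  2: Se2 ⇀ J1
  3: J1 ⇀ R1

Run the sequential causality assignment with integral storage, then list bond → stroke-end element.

#1 →J1  (Se1 (Se) sets effort on bond)
#2 →J1  (source Se2 imposes e)
#0 →I1  (I1 integral (f out))
#3 →J1  (common-f at J1 fixed by 0)

β0 stroke→I1
β1 stroke→J1
β2 stroke→J1
β3 stroke→J1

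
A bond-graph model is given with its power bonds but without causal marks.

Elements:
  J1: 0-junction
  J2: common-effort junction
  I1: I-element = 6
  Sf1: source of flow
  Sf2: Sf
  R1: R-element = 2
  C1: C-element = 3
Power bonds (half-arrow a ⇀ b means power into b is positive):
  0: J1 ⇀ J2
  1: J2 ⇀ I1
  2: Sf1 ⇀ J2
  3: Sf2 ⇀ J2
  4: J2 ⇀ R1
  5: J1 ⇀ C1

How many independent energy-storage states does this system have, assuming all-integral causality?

#2 →Sf1  (source Sf1 imposes f)
#3 →Sf2  (Sf2 (Sf) sets flow on bond)
#1 →I1  (I1 outputs flow p/I1)
#5 →J1  (C1 integral (e out))
#0 →J2  (0-jn J1 has e-setter on 5)
#4 →R1  (J2: bond 0 brought effort, rest push out)

2  (C1, I1 all integral)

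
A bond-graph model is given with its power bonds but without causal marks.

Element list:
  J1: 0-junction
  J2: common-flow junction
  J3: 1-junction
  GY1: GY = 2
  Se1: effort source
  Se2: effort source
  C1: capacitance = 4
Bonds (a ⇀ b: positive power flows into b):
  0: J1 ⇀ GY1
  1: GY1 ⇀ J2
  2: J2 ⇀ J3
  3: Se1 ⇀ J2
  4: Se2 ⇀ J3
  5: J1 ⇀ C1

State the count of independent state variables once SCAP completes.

b3 |J2  (source Se1 imposes e)
b4 |J3  (source Se2 imposes e)
b2 |J2  (closing 1-jn rule on J3)
b1 |GY1  (J2 needs exactly one f-in)
b0 |GY1  (through GY1, causality inverts; strokes same side of GY1)
b5 |J1  (J1: last free bond brings effort in)

1  (C1 all integral)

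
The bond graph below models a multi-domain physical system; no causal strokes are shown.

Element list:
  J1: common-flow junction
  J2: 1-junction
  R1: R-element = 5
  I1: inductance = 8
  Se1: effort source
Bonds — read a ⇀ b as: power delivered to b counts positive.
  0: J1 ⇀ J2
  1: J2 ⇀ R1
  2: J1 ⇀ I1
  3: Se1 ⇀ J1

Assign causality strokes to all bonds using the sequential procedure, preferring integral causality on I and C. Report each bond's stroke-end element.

bond 3 |J1  (Se1 fixes effort; stroke away)
bond 2 |I1  (I1: I, integral causality)
bond 0 |J1  (J1 flow already set via bond 2)
bond 1 |J2  (1-jn J2 has f-setter on 0)

b0 stroke at J1
b1 stroke at J2
b2 stroke at I1
b3 stroke at J1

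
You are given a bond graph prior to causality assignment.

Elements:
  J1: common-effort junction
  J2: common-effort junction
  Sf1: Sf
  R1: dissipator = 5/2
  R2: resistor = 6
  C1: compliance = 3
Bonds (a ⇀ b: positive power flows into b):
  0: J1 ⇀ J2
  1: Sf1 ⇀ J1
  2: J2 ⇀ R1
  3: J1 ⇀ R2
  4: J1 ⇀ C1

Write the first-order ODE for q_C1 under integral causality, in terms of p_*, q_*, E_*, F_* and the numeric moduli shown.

b1 →Sf1  (Sf1: flow source, stroke at near end)
b4 →J1  (C1 integral (e out))
b0 →J2  (common-e at J1 fixed by 4)
b3 →R2  (J1: bond 4 brought effort, rest push out)
b2 →R1  (J2: bond 0 brought effort, rest push out)

dq_C1/dt = F_Sf1 - 17*q_C1/90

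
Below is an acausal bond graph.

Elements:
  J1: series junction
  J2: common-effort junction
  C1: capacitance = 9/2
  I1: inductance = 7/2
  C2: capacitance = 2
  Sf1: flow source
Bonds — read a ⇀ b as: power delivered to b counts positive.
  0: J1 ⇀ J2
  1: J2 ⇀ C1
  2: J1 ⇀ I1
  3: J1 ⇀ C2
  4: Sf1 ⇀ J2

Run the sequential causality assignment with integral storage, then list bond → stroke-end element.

#0 stroke at J1
#1 stroke at J2
#2 stroke at I1
#3 stroke at J1
#4 stroke at Sf1

β4 |Sf1  (Sf1 fixes flow; stroke at Sf1)
β1 |J2  (prefer integral on C1)
β0 |J1  (J2: bond 1 brought effort, rest push out)
β2 |I1  (I1: I, integral causality)
β3 |J1  (common-f at J1 fixed by 2)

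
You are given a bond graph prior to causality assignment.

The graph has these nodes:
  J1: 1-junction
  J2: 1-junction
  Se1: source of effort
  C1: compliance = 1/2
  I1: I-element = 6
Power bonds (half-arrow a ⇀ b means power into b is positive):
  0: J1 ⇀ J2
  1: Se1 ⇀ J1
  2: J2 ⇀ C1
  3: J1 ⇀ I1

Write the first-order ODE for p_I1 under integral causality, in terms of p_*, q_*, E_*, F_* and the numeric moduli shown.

#1 stroke→J1  (source Se1 imposes e)
#2 stroke→J2  (C1 integral (e out))
#0 stroke→J1  (closing 1-jn rule on J2)
#3 stroke→I1  (only one flow-in slot at J1)

dp_I1/dt = E_Se1 - 2*q_C1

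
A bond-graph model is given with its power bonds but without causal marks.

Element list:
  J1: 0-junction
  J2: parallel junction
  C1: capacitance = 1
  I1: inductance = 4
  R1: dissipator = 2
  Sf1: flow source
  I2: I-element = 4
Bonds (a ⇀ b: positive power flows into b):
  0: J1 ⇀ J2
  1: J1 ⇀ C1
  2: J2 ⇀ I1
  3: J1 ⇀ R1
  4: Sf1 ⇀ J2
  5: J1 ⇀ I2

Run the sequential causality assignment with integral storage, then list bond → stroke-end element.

β4 stroke at Sf1  (Sf1: flow source, stroke at near end)
β1 stroke at J1  (C1 integral (e out))
β0 stroke at J2  (0-jn J1 has e-setter on 1)
β3 stroke at R1  (0-jn J1 has e-setter on 1)
β5 stroke at I2  (J1 effort already set via bond 1)
β2 stroke at I1  (J2: bond 0 brought effort, rest push out)

β0 →J2
β1 →J1
β2 →I1
β3 →R1
β4 →Sf1
β5 →I2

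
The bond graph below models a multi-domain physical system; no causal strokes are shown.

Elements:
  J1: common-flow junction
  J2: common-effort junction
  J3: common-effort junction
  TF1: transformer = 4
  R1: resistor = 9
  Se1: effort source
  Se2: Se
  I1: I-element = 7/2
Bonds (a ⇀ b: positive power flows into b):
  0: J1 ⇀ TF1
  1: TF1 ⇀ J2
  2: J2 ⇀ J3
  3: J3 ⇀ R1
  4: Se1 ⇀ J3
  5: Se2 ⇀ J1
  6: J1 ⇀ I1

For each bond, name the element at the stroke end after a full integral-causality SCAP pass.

#4 stroke at J3  (Se1 fixes effort; stroke away)
#5 stroke at J1  (Se2 (Se) sets effort on bond)
#2 stroke at J2  (J3: bond 4 brought effort, rest push out)
#3 stroke at R1  (J3 effort already set via bond 4)
#1 stroke at TF1  (0-jn J2 has e-setter on 2)
#0 stroke at J1  (TF1 one-in-one-out from 1)
#6 stroke at I1  (J1 needs exactly one f-in)

b0 |J1
b1 |TF1
b2 |J2
b3 |R1
b4 |J3
b5 |J1
b6 |I1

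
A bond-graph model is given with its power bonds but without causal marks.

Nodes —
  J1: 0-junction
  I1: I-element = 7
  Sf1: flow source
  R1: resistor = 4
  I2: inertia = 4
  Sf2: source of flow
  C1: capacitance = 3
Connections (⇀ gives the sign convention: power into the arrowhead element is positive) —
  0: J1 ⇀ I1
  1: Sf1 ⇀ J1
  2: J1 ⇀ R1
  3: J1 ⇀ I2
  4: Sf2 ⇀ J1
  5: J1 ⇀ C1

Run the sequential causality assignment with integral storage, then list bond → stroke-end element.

bond 0 stroke at I1
bond 1 stroke at Sf1
bond 2 stroke at R1
bond 3 stroke at I2
bond 4 stroke at Sf2
bond 5 stroke at J1

b1 |Sf1  (Sf1 (Sf) sets flow on bond)
b4 |Sf2  (source Sf2 imposes f)
b0 |I1  (I1 integral (f out))
b3 |I2  (I2: I, integral causality)
b5 |J1  (C1 outputs effort q/C1)
b2 |R1  (J1 effort already set via bond 5)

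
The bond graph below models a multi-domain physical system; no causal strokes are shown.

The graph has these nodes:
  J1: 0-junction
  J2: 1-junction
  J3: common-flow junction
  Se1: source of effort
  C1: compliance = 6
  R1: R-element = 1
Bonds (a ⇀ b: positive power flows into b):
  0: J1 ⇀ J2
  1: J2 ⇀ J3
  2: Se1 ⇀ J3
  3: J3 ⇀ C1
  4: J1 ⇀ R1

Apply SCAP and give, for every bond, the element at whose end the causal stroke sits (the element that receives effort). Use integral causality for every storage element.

b0 |J1
b1 |J2
b2 |J3
b3 |J3
b4 |R1

#2 |J3  (source Se1 imposes e)
#3 |J3  (C1: C, integral causality)
#1 |J2  (only one flow-in slot at J3)
#0 |J1  (only one flow-in slot at J2)
#4 |R1  (common-e at J1 fixed by 0)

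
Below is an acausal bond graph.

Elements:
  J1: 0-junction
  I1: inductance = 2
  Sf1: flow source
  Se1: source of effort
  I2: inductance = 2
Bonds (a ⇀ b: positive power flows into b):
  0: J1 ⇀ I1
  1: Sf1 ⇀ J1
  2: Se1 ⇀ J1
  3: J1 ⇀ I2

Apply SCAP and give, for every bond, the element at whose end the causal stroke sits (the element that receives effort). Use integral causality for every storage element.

β1 stroke→Sf1  (Sf1 (Sf) sets flow on bond)
β2 stroke→J1  (source Se1 imposes e)
β0 stroke→I1  (common-e at J1 fixed by 2)
β3 stroke→I2  (common-e at J1 fixed by 2)

b0 |I1
b1 |Sf1
b2 |J1
b3 |I2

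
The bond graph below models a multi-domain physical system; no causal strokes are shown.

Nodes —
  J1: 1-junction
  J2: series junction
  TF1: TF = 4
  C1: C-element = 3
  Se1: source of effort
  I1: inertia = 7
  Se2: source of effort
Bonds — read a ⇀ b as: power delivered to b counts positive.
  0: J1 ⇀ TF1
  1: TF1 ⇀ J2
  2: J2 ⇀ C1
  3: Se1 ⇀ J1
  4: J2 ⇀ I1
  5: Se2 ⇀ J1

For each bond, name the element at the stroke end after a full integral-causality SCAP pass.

β3 stroke→J1  (Se1 (Se) sets effort on bond)
β5 stroke→J1  (Se2: effort source, stroke at far end)
β0 stroke→TF1  (J1: last free bond brings flow in)
β1 stroke→J2  (TF TF1: opposite of bond 0)
β2 stroke→J2  (C1: C, integral causality)
β4 stroke→I1  (J2 needs exactly one f-in)

β0 stroke at TF1
β1 stroke at J2
β2 stroke at J2
β3 stroke at J1
β4 stroke at I1
β5 stroke at J1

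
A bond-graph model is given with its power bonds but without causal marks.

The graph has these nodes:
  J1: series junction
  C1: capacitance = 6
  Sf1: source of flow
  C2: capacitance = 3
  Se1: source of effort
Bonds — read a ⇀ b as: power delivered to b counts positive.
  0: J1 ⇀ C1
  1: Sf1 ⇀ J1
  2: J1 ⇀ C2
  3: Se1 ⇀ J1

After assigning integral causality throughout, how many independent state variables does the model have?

2  (C1, C2 all integral)

bond 1 |Sf1  (source Sf1 imposes f)
bond 3 |J1  (Se1 (Se) sets effort on bond)
bond 0 |J1  (J1 flow already set via bond 1)
bond 2 |J1  (common-f at J1 fixed by 1)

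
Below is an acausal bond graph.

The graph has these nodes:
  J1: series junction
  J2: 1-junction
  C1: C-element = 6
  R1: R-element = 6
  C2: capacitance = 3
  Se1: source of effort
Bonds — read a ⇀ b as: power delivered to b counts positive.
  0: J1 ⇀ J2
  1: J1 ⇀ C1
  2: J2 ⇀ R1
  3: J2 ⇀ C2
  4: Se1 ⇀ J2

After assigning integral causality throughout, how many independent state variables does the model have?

2  (C1, C2 all integral)

#4 |J2  (source Se1 imposes e)
#1 |J1  (C1 outputs effort q/C1)
#0 |J2  (J1: last free bond brings flow in)
#3 |J2  (C2 integral (e out))
#2 |R1  (only one flow-in slot at J2)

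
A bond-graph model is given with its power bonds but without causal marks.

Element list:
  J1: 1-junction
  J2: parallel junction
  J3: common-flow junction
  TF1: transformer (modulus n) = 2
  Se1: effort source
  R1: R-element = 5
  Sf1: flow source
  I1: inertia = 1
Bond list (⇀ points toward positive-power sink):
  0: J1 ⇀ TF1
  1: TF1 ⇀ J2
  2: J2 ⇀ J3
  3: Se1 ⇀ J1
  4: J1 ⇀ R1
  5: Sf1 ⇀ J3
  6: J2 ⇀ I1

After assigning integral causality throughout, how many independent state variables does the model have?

bond 3 stroke→J1  (Se1 (Se) sets effort on bond)
bond 5 stroke→Sf1  (Sf1: flow source, stroke at near end)
bond 2 stroke→J3  (J3: bond 5 brought flow, rest push out)
bond 6 stroke→I1  (I1 integral (f out))
bond 1 stroke→J2  (J2 needs exactly one e-in)
bond 0 stroke→TF1  (TF1: transformer flips bond 1)
bond 4 stroke→J1  (1-jn J1 has f-setter on 0)

1  (I1 all integral)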